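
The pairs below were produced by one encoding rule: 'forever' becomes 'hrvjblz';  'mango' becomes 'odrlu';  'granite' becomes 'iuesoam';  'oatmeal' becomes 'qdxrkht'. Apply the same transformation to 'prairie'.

ruenxpm

In forever: f→h is +2, o→r is +3, r→v is +4, e→j is +5 — the shift increases by 1 each position. Each letter shifts forward by (position + 2), i.e. 2, 3, 4, … — the shift grows by one for each successive letter.
On prairie: p+2=r, r+3=u, a+4=e, i+5=n, r+6=x, i+7=p, e+8=m.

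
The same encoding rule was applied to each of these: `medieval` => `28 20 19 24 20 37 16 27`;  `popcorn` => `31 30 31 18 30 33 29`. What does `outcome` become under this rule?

m is letter #13 and maps to 28: an offset of 15. Each letter is replaced by its alphabet position (a=1..z=26) + 15.
On outcome: o=15→30, u=21→36, t=20→35, c=3→18, o=15→30, m=13→28, e=5→20.

30 36 35 18 30 28 20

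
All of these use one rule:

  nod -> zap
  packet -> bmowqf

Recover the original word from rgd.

Compare letters: n→z is +12, o→a is +12, d→p is +12 — a constant shift. This is a Caesar cipher with shift 12.
Decoding rgd: r−12=f, g−12=u, d−12=r.

fur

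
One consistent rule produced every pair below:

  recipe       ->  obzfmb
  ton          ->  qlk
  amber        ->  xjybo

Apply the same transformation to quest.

nrbpq

Each letter is shifted forward by 23 in the alphabet (a Caesar shift of +23).
For quest: q+23=n, u+23=r, e+23=b, s+23=p, t+23=q.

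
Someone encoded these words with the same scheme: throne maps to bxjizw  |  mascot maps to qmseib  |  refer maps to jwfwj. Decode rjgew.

price

t(19)→b(1) and h(7)→x(23) fit y≡9x+12 (mod 26); the inverse of 9 mod 26 is 3. Treating letters as 0–25, the rule is x ↦ 9x + 12 (mod 26).
Undoing it on rjgew: r(17)→3·(17−12)≡15=p; j(9)→3·(9−12)≡17=r; g(6)→3·(6−12)≡8=i; e(4)→3·(4−12)≡2=c; w(22)→3·(22−12)≡4=e (all mod 26).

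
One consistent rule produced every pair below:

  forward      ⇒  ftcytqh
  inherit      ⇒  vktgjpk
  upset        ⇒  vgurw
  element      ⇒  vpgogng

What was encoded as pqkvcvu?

station

The output letters match the input read backwards, each shifted +2: forward reversed is drawrof. The word is reversed, then every letter is shifted forward by 2.
Undoing it on pqkvcvu: shift back: p−2=n, q−2=o, k−2=i, v−2=t, c−2=a, v−2=t, u−2=s → noitats; then reverse → station.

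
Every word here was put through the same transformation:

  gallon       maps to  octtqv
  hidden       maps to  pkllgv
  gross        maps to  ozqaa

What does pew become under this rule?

The shift depends on letter class: consonant g→o is +8, but vowel a→c is +2. Two shifts are in play — +2 for a/e/i/o/u, +8 for every other letter.
Applying it to pew: p(cons)+8=x, e(vowel)+2=g, w(cons)+8=e.

xge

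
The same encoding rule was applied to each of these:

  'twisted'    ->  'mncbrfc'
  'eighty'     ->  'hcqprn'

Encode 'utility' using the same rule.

The output letters match the input read backwards, each shifted +9: twisted reversed is detsiwt. The word is reversed, then every letter is shifted forward by 9.
On utility: reverse → ytilitu; then shift: y+9=h, t+9=c, i+9=r, l+9=u, i+9=r, t+9=c, u+9=d.

hcrurcd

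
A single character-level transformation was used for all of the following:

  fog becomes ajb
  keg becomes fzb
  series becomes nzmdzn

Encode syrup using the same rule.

This is a Caesar cipher with shift 21.
Applying it to syrup: s+21=n, y+21=t, r+21=m, u+21=p, p+21=k.

ntmpk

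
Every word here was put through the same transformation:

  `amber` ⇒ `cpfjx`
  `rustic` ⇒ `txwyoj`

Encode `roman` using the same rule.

trqft

In amber: a→c is +2, m→p is +3, b→f is +4, e→j is +5 — the shift increases by 1 each position. The shift increases by 1 at each position, starting from +2: 2, 3, 4, ….
Applying it to roman: r+2=t, o+3=r, m+4=q, a+5=f, n+6=t.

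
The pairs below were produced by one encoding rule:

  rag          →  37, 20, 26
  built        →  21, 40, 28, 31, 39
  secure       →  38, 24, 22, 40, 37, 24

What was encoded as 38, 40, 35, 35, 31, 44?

r is letter #18 and maps to 37: an offset of 19. Letters become their 1-based position plus 19 (so a→20, b→21, …).
Decoding 38, 40, 35, 35, 31, 44: 38→(38−19)÷1=19=s, 40→(40−19)÷1=21=u, 35→(35−19)÷1=16=p, 35→(35−19)÷1=16=p, 31→(31−19)÷1=12=l, 44→(44−19)÷1=25=y.

supply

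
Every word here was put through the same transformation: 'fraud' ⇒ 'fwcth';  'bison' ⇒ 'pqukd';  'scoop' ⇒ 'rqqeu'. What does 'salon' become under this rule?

pqncu

The output letters match the input read backwards, each shifted +2: fraud reversed is duarf. Two steps: reverse the string, then apply a Caesar shift of +2.
For salon: reverse → nolas; then shift: n+2=p, o+2=q, l+2=n, a+2=c, s+2=u.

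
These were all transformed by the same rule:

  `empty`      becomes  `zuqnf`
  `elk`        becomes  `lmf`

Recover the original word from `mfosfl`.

The output letters match the input read backwards, each shifted +1: empty reversed is ytpme. Read the word backwards and shift each letter +1.
Reversing it on mfosfl: shift back: m−1=l, f−1=e, o−1=n, s−1=r, f−1=e, l−1=k → lenrek; then reverse → kernel.

kernel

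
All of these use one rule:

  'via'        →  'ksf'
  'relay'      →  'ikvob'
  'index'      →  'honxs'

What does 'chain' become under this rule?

The output letters match the input read backwards, each shifted +10: via reversed is aiv. Two steps: reverse the string, then apply a Caesar shift of +10.
Applying it to chain: reverse → niahc; then shift: n+10=x, i+10=s, a+10=k, h+10=r, c+10=m.

xskrm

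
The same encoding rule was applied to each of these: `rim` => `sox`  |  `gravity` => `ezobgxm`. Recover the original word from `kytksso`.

The output letters match the input read backwards, each shifted +6: rim reversed is mir. Two steps: reverse the string, then apply a Caesar shift of +6.
Decoding kytksso: shift back: k−6=e, y−6=s, t−6=n, k−6=e, s−6=m, s−6=m, o−6=i → esnemmi; then reverse → immense.

immense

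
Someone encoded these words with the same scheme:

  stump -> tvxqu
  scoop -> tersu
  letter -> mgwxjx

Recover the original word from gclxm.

In stump: s→t is +1, t→v is +2, u→x is +3, m→q is +4 — the shift increases by 1 each position. Each letter shifts forward by (position + 1), i.e. 1, 2, 3, … — the shift grows by one for each successive letter.
Decoding gclxm: g−1=f, c−2=a, l−3=i, x−4=t, m−5=h.

faith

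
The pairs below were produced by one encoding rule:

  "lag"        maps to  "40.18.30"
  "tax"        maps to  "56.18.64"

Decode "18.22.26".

ace

With a=1..z=26, the number is 2·pos + 16.
Undoing it on 18.22.26: 18→(18−16)÷2=1=a, 22→(22−16)÷2=3=c, 26→(26−16)÷2=5=e.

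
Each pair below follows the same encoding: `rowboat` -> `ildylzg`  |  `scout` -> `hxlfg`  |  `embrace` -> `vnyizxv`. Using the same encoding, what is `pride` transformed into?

This is the alphabet-reversal cipher (Atbash): a becomes z, b becomes y, etc.
Applying it to pride: p↔k, r↔i, i↔r, d↔w, e↔v.

kirwv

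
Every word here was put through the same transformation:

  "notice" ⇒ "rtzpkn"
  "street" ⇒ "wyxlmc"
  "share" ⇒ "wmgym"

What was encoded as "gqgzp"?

In notice: n→r is +4, o→t is +5, t→z is +6, i→p is +7 — the shift increases by 1 each position. The shift increases by 1 at each position, starting from +4: 4, 5, 6, ….
Reversing it on gqgzp: g−4=c, q−5=l, g−6=a, z−7=s, p−8=h.

clash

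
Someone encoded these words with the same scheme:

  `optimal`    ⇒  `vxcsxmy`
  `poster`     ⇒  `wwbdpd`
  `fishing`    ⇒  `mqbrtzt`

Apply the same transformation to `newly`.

umfvj

Each letter shifts forward by (position + 7), i.e. 7, 8, 9, … — the shift grows by one for each successive letter.
On newly: n+7=u, e+8=m, w+9=f, l+10=v, y+11=j.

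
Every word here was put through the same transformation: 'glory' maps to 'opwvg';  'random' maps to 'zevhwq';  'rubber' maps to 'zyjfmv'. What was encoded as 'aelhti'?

saddle

Shifts by position in glory: pos 0: g→o (+8), pos 1: l→p (+4), pos 2: o→w (+8), pos 3: r→v (+4) — repeating every 2. A repeating key of period 2 is used — shifts +8, +4 over and over.
Undoing it on aelhti: a−8=s, e−4=a, l−8=d, h−4=d, t−8=l, i−4=e.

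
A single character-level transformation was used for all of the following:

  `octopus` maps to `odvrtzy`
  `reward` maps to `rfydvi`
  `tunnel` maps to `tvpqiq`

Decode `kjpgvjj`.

The shift increases by 1 at each position, starting from +0: 0, 1, 2, ….
Undoing it on kjpgvjj: k−0=k, j−1=i, p−2=n, g−3=d, v−4=r, j−5=e, j−6=d.

kindred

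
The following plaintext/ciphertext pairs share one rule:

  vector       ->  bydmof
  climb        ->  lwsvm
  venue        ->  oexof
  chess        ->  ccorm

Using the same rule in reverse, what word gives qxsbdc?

string

Two steps: reverse the string, then apply a Caesar shift of +10.
Undoing it on qxsbdc: shift back: q−10=g, x−10=n, s−10=i, b−10=r, d−10=t, c−10=s → gnirts; then reverse → string.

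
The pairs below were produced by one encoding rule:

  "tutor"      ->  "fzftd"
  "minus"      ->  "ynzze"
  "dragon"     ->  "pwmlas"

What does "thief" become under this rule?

Shifts by position in tutor: pos 0: t→f (+12), pos 1: u→z (+5), pos 2: t→f (+12), pos 3: o→t (+5) — repeating every 2. It's a Vigenère-style cipher with numeric key [12,5]: position i shifts by key[i mod 2].
For thief: t+12=f, h+5=m, i+12=u, e+5=j, f+12=r.

fmujr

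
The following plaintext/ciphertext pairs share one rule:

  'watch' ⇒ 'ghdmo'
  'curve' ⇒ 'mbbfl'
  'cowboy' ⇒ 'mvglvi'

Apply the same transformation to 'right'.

bpqra

It's a Vigenère-style cipher with numeric key [10,7,10]: position i shifts by key[i mod 3].
Applying it to right: r+10=b, i+7=p, g+10=q, h+10=r, t+7=a.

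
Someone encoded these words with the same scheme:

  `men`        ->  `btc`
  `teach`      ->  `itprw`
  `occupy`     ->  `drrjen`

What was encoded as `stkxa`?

Compare letters: m→b is +15, e→t is +15, n→c is +15 — a constant shift. It's a constant shift of +15 (ROT15).
Decoding stkxa: s−15=d, t−15=e, k−15=v, x−15=i, a−15=l.

devil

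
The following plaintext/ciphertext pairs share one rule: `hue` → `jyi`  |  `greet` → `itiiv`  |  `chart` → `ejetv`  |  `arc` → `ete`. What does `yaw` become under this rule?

The shift depends on letter class: consonant h→j is +2, but vowel u→y is +4. Vowels shift forward by 4 and consonants shift forward by 2.
For yaw: y(cons)+2=a, a(vowel)+4=e, w(cons)+2=y.

aey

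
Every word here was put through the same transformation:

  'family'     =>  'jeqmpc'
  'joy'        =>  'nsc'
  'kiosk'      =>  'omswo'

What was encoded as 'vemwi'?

Compare letters: f→j is +4, a→e is +4, m→q is +4 — a constant shift. Each letter is shifted forward by 4 in the alphabet (a Caesar shift of +4).
Undoing it on vemwi: v−4=r, e−4=a, m−4=i, w−4=s, i−4=e.

raise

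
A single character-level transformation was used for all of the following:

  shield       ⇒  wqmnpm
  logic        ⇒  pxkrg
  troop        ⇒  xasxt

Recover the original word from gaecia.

crater

A repeating key of period 2 is used — shifts +4, +9 over and over.
Undoing it on gaecia: g−4=c, a−9=r, e−4=a, c−9=t, i−4=e, a−9=r.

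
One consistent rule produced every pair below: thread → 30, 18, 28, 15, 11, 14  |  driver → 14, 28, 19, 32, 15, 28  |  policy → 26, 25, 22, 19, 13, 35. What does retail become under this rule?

Letters become their 1-based position plus 10 (so a→11, b→12, …).
For retail: r=18→28, e=5→15, t=20→30, a=1→11, i=9→19, l=12→22.

28, 15, 30, 11, 19, 22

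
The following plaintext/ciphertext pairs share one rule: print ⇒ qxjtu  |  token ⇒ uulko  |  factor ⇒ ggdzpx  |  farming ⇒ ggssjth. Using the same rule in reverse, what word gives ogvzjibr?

Shifts by position in print: pos 0: p→q (+1), pos 1: r→x (+6), pos 2: i→j (+1), pos 3: n→t (+6) — repeating every 2. The shifts repeat in a cycle of length 2: positions 0,1,… shift by +1, +6, then the pattern repeats.
Undoing it on ogvzjibr: o−1=n, g−6=a, v−1=u, z−6=t, j−1=i, i−6=c, b−1=a, r−6=l.

nautical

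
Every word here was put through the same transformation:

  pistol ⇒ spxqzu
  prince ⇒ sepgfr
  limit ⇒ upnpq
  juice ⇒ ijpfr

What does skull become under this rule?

p(15)→s(18) and i(8)→p(15) fit y≡19x+19 (mod 26); the inverse of 19 mod 26 is 11. This is an affine cipher: with a=0,…,z=25, each position x becomes (19x+19) mod 26.
On skull: s(18)→19·18+19≡23=x; k(10)→19·10+19≡1=b; u(20)→19·20+19≡9=j; l(11)→19·11+19≡20=u; l(11)→19·11+19≡20=u (all mod 26).

xbjuu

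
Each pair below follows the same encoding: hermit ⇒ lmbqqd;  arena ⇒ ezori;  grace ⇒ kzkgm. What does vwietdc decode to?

royalty

Shifts by position in hermit: pos 0: h→l (+4), pos 1: e→m (+8), pos 2: r→b (+10), pos 3: m→q (+4), pos 4: i→q (+8), pos 5: t→d (+10) — repeating every 3. The shifts repeat in a cycle of length 3: positions 0,1,… shift by +4, +8, +10, then the pattern repeats.
Undoing it on vwietdc: v−4=r, w−8=o, i−10=y, e−4=a, t−8=l, d−10=t, c−4=y.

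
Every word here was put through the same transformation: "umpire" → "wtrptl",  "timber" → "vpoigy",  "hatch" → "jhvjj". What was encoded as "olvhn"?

metal

Shifts by position in umpire: pos 0: u→w (+2), pos 1: m→t (+7), pos 2: p→r (+2), pos 3: i→p (+7) — repeating every 2. A repeating key of period 2 is used — shifts +2, +7 over and over.
Reversing it on olvhn: o−2=m, l−7=e, v−2=t, h−7=a, n−2=l.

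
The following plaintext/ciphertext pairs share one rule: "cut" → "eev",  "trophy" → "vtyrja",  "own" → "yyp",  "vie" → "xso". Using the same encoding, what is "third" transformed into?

The shift depends on letter class: consonant c→e is +2, but vowel u→e is +10. Vowels shift forward by 10 and consonants shift forward by 2.
For third: t(cons)+2=v, h(cons)+2=j, i(vowel)+10=s, r(cons)+2=t, d(cons)+2=f.

vjstf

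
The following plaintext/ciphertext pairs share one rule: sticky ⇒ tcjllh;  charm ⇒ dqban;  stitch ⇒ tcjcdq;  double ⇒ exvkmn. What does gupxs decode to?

floor

Shifts by position in sticky: pos 0: s→t (+1), pos 1: t→c (+9), pos 2: i→j (+1), pos 3: c→l (+9) — repeating every 2. It's a Vigenère-style cipher with numeric key [1,9]: position i shifts by key[i mod 2].
Undoing it on gupxs: g−1=f, u−9=l, p−1=o, x−9=o, s−1=r.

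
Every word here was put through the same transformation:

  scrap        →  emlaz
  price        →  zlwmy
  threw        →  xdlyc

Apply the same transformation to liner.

s(18)→e(4) and c(2)→m(12) fit y≡19x+0 (mod 26); the inverse of 19 mod 26 is 11. Treating letters as 0–25, the rule is x ↦ 19x + 0 (mod 26).
Applying it to liner: l(11)→19·11+0≡1=b; i(8)→19·8+0≡22=w; n(13)→19·13+0≡13=n; e(4)→19·4+0≡24=y; r(17)→19·17+0≡11=l (all mod 26).

bwnyl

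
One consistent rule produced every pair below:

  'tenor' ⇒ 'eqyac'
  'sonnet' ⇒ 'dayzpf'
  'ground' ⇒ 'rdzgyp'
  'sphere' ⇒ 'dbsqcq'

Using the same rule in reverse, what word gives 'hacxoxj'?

worldly

It's a Vigenère-style cipher with numeric key [11,12]: position i shifts by key[i mod 2].
Undoing it on hacxoxj: h−11=w, a−12=o, c−11=r, x−12=l, o−11=d, x−12=l, j−11=y.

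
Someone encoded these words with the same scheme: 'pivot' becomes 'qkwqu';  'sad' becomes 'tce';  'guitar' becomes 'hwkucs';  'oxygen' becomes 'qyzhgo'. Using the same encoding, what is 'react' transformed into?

Vowels shift forward by 2 and consonants shift forward by 1.
For react: r(cons)+1=s, e(vowel)+2=g, a(vowel)+2=c, c(cons)+1=d, t(cons)+1=u.

sgcdu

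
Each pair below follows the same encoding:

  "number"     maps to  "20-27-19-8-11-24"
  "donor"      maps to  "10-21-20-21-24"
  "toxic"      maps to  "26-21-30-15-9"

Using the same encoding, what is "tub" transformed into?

n is letter #14 and maps to 20: an offset of 6. Letters become their 1-based position plus 6 (so a→7, b→8, …).
For tub: t=20→26, u=21→27, b=2→8.

26-27-8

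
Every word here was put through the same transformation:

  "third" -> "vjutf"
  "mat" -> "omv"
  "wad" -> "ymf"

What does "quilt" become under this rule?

sgunv

Vowels shift forward by 12 and consonants shift forward by 2.
For quilt: q(cons)+2=s, u(vowel)+12=g, i(vowel)+12=u, l(cons)+2=n, t(cons)+2=v.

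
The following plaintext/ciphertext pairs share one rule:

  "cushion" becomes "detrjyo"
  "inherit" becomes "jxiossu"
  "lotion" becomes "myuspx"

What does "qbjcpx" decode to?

Shifts by position in cushion: pos 0: c→d (+1), pos 1: u→e (+10), pos 2: s→t (+1), pos 3: h→r (+10) — repeating every 2. A repeating key of period 2 is used — shifts +1, +10 over and over.
Undoing it on qbjcpx: q−1=p, b−10=r, j−1=i, c−10=s, p−1=o, x−10=n.

prison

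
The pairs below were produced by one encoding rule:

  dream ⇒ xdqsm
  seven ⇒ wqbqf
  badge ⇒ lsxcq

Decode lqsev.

beach

d(3)→x(23) and r(17)→d(3) fit y≡19x+18 (mod 26); the inverse of 19 mod 26 is 11. This is an affine cipher: with a=0,…,z=25, each position x becomes (19x+18) mod 26.
Decoding lqsev: l(11)→11·(11−18)≡1=b; q(16)→11·(16−18)≡4=e; s(18)→11·(18−18)≡0=a; e(4)→11·(4−18)≡2=c; v(21)→11·(21−18)≡7=h (all mod 26).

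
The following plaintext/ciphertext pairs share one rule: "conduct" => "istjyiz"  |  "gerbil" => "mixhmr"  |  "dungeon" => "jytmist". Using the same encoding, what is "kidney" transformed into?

The shift depends on letter class: consonant c→i is +6, but vowel o→s is +4. Vowels shift forward by 4 and consonants shift forward by 6.
Applying it to kidney: k(cons)+6=q, i(vowel)+4=m, d(cons)+6=j, n(cons)+6=t, e(vowel)+4=i, y(cons)+6=e.

qmjtie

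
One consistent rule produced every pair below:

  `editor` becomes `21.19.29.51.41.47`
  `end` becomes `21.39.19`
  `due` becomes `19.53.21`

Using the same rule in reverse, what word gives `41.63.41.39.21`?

Each letter becomes 2×(its alphabet position, a=1..z=26) + 11.
Undoing it on 41.63.41.39.21: 41→(41−11)÷2=15=o, 63→(63−11)÷2=26=z, 41→(41−11)÷2=15=o, 39→(39−11)÷2=14=n, 21→(21−11)÷2=5=e.

ozone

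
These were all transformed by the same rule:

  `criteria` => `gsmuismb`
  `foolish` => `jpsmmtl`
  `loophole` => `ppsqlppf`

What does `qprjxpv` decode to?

monitor

Shifts by position in criteria: pos 0: c→g (+4), pos 1: r→s (+1), pos 2: i→m (+4), pos 3: t→u (+1) — repeating every 2. It's a Vigenère-style cipher with numeric key [4,1]: position i shifts by key[i mod 2].
Reversing it on qprjxpv: q−4=m, p−1=o, r−4=n, j−1=i, x−4=t, p−1=o, v−4=r.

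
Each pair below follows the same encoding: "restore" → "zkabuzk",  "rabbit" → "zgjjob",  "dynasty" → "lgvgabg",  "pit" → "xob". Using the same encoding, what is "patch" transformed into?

The shift depends on letter class: consonant r→z is +8, but vowel e→k is +6. Vowels shift forward by 6 and consonants shift forward by 8.
Applying it to patch: p(cons)+8=x, a(vowel)+6=g, t(cons)+8=b, c(cons)+8=k, h(cons)+8=p.

xgbkp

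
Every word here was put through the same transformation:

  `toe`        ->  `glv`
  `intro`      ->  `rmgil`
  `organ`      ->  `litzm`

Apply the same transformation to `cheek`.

xsvvp

Each pair mirrors across the alphabet (t↔g, o↔l, e↔v): positions sum to 25. This is the alphabet-reversal cipher (Atbash): a becomes z, b becomes y, etc.
Applying it to cheek: c↔x, h↔s, e↔v, e↔v, k↔p.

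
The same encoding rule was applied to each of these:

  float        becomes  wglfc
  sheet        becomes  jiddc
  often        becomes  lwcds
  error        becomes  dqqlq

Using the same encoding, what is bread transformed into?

f(5)→w(22) and l(11)→g(6) fit y≡19x+5 (mod 26); the inverse of 19 mod 26 is 11. This is an affine cipher: with a=0,…,z=25, each position x becomes (19x+5) mod 26.
Applying it to bread: b(1)→19·1+5≡24=y; r(17)→19·17+5≡16=q; e(4)→19·4+5≡3=d; a(0)→19·0+5≡5=f; d(3)→19·3+5≡10=k (all mod 26).

yqdfk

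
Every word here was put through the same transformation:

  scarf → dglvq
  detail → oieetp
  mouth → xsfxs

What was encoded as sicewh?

Shifts by position in scarf: pos 0: s→d (+11), pos 1: c→g (+4), pos 2: a→l (+11), pos 3: r→v (+4) — repeating every 2. A repeating key of period 2 is used — shifts +11, +4 over and over.
Decoding sicewh: s−11=h, i−4=e, c−11=r, e−4=a, w−11=l, h−4=d.

herald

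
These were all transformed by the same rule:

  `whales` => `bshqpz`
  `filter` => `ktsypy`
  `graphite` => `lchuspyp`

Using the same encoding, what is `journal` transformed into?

ozbwyhq

Shifts by position in whales: pos 0: w→b (+5), pos 1: h→s (+11), pos 2: a→h (+7), pos 3: l→q (+5), pos 4: e→p (+11), pos 5: s→z (+7) — repeating every 3. A repeating key of period 3 is used — shifts +5, +11, +7 over and over.
For journal: j+5=o, o+11=z, u+7=b, r+5=w, n+11=y, a+7=h, l+5=q.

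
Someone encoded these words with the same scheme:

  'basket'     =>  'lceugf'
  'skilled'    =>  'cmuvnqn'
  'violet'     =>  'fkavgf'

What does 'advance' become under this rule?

Shifts by position in basket: pos 0: b→l (+10), pos 1: a→c (+2), pos 2: s→e (+12), pos 3: k→u (+10), pos 4: e→g (+2), pos 5: t→f (+12) — repeating every 3. A repeating key of period 3 is used — shifts +10, +2, +12 over and over.
Applying it to advance: a+10=k, d+2=f, v+12=h, a+10=k, n+2=p, c+12=o, e+10=o.

kfhkpoo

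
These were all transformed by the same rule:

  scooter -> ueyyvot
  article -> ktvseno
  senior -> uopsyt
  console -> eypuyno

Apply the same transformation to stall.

uvknn

Two shifts are in play — +10 for a/e/i/o/u, +2 for every other letter.
On stall: s(cons)+2=u, t(cons)+2=v, a(vowel)+10=k, l(cons)+2=n, l(cons)+2=n.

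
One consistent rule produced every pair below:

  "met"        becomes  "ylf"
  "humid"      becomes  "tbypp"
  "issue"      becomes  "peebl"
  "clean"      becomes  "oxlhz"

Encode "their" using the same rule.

The shift depends on letter class: consonant m→y is +12, but vowel e→l is +7. Two shifts are in play — +7 for a/e/i/o/u, +12 for every other letter.
On their: t(cons)+12=f, h(cons)+12=t, e(vowel)+7=l, i(vowel)+7=p, r(cons)+12=d.

ftlpd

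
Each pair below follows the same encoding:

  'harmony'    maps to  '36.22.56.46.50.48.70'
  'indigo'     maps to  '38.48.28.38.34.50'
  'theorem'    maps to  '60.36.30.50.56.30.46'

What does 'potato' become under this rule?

52.50.60.22.60.50

h(#8)→36 and a(#1)→22: differences scale by 2, so n = 2·pos + 20. With a=1..z=26, the number is 2·pos + 20.
On potato: p=16→52, o=15→50, t=20→60, a=1→22, t=20→60, o=15→50.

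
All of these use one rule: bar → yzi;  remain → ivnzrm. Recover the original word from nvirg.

Each pair mirrors across the alphabet (b↔y, a↔z, r↔i): positions sum to 25. This is the alphabet-reversal cipher (Atbash): a becomes z, b becomes y, etc.
Undoing it on nvirg: n↔m, v↔e, i↔r, r↔i, g↔t.

merit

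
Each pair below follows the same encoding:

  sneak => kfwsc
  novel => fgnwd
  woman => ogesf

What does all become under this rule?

Compare letters: s→k is +18, n→f is +18, e→w is +18 — a constant shift. Each letter is shifted forward by 18 in the alphabet (a Caesar shift of +18).
Applying it to all: a+18=s, l+18=d, l+18=d.

sdd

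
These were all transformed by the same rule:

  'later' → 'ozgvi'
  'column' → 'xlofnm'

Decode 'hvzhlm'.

season

Each pair mirrors across the alphabet (l↔o, a↔z, t↔g): positions sum to 25. Letters are reflected about the middle of the alphabet (position → 25−position): Atbash.
Undoing it on hvzhlm: h↔s, v↔e, z↔a, h↔s, l↔o, m↔n.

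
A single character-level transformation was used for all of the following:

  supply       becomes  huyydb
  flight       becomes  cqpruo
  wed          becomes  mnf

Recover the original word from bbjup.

glass

The output letters match the input read backwards, each shifted +9: supply reversed is ylppus. The word is reversed, then every letter is shifted forward by 9.
Decoding bbjup: shift back: b−9=s, b−9=s, j−9=a, u−9=l, p−9=g → ssalg; then reverse → glass.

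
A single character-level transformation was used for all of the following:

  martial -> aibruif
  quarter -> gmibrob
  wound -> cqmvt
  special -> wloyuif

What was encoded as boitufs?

readily

m(12)→a(0) and a(0)→i(8) fit y≡21x+8 (mod 26); the inverse of 21 mod 26 is 5. This is an affine cipher: with a=0,…,z=25, each position x becomes (21x+8) mod 26.
Decoding boitufs: b(1)→5·(1−8)≡17=r; o(14)→5·(14−8)≡4=e; i(8)→5·(8−8)≡0=a; t(19)→5·(19−8)≡3=d; u(20)→5·(20−8)≡8=i; f(5)→5·(5−8)≡11=l; s(18)→5·(18−8)≡24=y (all mod 26).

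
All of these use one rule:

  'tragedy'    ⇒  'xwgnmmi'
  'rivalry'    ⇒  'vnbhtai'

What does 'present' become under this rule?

In tragedy: t→x is +4, r→w is +5, a→g is +6, g→n is +7 — the shift increases by 1 each position. Letter i (0-indexed) is shifted by i+4, so successive shifts are 4, 5, 6, ….
For present: p+4=t, r+5=w, e+6=k, s+7=z, e+8=m, n+9=w, t+10=d.

twkzmwd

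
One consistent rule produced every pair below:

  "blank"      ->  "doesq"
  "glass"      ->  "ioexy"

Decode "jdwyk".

haste

Letter i (0-indexed) is shifted by i+2, so successive shifts are 2, 3, 4, ….
Decoding jdwyk: j−2=h, d−3=a, w−4=s, y−5=t, k−6=e.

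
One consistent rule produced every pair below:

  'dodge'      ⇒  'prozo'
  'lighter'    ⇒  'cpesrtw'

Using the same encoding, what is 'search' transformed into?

snclpd

The output letters match the input read backwards, each shifted +11: dodge reversed is egdod. The word is reversed, then every letter is shifted forward by 11.
On search: reverse → hcraes; then shift: h+11=s, c+11=n, r+11=c, a+11=l, e+11=p, s+11=d.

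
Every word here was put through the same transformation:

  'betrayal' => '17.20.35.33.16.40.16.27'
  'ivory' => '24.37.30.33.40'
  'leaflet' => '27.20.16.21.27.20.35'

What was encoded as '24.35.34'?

its

b is letter #2 and maps to 17: an offset of 15. Each letter is replaced by its alphabet position (a=1..z=26) + 15.
Reversing it on 24.35.34: 24→(24−15)÷1=9=i, 35→(35−15)÷1=20=t, 34→(34−15)÷1=19=s.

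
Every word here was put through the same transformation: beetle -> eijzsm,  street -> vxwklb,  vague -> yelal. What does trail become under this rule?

In beetle: b→e is +3, e→i is +4, e→j is +5, t→z is +6 — the shift increases by 1 each position. Letter i (0-indexed) is shifted by i+3, so successive shifts are 3, 4, 5, ….
Applying it to trail: t+3=w, r+4=v, a+5=f, i+6=o, l+7=s.

wvfos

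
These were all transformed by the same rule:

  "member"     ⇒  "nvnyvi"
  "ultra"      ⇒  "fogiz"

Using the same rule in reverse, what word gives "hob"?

Each pair mirrors across the alphabet (m↔n, e↔v, m↔n): positions sum to 25. This is the alphabet-reversal cipher (Atbash): a becomes z, b becomes y, etc.
Decoding hob: h↔s, o↔l, b↔y.

sly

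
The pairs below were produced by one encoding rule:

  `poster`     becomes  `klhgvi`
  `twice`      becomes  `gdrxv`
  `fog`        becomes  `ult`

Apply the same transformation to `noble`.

mlyov

Each letter is replaced by its mirror in the alphabet: a↔z, b↔y, c↔x, and so on (the Atbash cipher).
Applying it to noble: n↔m, o↔l, b↔y, l↔o, e↔v.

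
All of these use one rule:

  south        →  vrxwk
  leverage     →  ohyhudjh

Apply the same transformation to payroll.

sdburoo

Compare letters: s→v is +3, o→r is +3, u→x is +3 — a constant shift. Each letter is shifted forward by 3 in the alphabet (a Caesar shift of +3).
On payroll: p+3=s, a+3=d, y+3=b, r+3=u, o+3=r, l+3=o, l+3=o.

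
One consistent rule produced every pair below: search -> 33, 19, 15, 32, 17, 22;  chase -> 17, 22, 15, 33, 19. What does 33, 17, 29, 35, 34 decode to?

scout

s is letter #19 and maps to 33: an offset of 14. Each letter is replaced by its alphabet position (a=1..z=26) + 14.
Reversing it on 33, 17, 29, 35, 34: 33→(33−14)÷1=19=s, 17→(17−14)÷1=3=c, 29→(29−14)÷1=15=o, 35→(35−14)÷1=21=u, 34→(34−14)÷1=20=t.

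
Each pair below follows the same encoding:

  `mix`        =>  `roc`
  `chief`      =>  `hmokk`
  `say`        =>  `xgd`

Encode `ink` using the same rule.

osp

The shift depends on letter class: consonant m→r is +5, but vowel i→o is +6. Two shifts are in play — +6 for a/e/i/o/u, +5 for every other letter.
Applying it to ink: i(vowel)+6=o, n(cons)+5=s, k(cons)+5=p.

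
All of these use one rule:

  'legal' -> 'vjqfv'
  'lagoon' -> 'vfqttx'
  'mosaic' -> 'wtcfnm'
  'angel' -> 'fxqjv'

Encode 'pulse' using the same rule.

zzvcj

The shift depends on letter class: consonant l→v is +10, but vowel e→j is +5. Vowels shift forward by 5 and consonants shift forward by 10.
Applying it to pulse: p(cons)+10=z, u(vowel)+5=z, l(cons)+10=v, s(cons)+10=c, e(vowel)+5=j.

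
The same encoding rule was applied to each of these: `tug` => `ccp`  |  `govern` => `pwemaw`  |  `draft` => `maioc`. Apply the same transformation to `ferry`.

Vowels shift forward by 8 and consonants shift forward by 9.
For ferry: f(cons)+9=o, e(vowel)+8=m, r(cons)+9=a, r(cons)+9=a, y(cons)+9=h.

omaah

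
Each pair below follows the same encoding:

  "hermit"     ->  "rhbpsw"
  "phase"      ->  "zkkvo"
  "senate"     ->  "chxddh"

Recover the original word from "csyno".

spoke

Shifts by position in hermit: pos 0: h→r (+10), pos 1: e→h (+3), pos 2: r→b (+10), pos 3: m→p (+3) — repeating every 2. A repeating key of period 2 is used — shifts +10, +3 over and over.
Undoing it on csyno: c−10=s, s−3=p, y−10=o, n−3=k, o−10=e.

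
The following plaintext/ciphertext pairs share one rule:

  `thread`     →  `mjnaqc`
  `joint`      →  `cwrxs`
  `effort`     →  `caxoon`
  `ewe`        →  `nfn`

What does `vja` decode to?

The output letters match the input read backwards, each shifted +9: thread reversed is daerht. The word is reversed, then every letter is shifted forward by 9.
Reversing it on vja: shift back: v−9=m, j−9=a, a−9=r → mar; then reverse → ram.

ram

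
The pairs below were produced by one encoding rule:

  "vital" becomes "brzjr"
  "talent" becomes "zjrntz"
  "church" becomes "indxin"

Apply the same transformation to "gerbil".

mnxhrr

The shift depends on letter class: consonant v→b is +6, but vowel i→r is +9. The rule splits by letter class: vowels +9, consonants +6.
For gerbil: g(cons)+6=m, e(vowel)+9=n, r(cons)+6=x, b(cons)+6=h, i(vowel)+9=r, l(cons)+6=r.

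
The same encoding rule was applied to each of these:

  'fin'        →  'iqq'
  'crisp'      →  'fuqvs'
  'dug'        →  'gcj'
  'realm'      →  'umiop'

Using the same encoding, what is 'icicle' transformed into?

The shift depends on letter class: consonant f→i is +3, but vowel i→q is +8. The rule splits by letter class: vowels +8, consonants +3.
On icicle: i(vowel)+8=q, c(cons)+3=f, i(vowel)+8=q, c(cons)+3=f, l(cons)+3=o, e(vowel)+8=m.

qfqfom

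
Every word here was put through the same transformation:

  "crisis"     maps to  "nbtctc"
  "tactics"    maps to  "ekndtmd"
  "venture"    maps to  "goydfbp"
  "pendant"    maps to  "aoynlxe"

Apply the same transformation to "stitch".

ddtdnr

Shifts by position in crisis: pos 0: c→n (+11), pos 1: r→b (+10), pos 2: i→t (+11), pos 3: s→c (+10) — repeating every 2. The shifts repeat in a cycle of length 2: positions 0,1,… shift by +11, +10, then the pattern repeats.
For stitch: s+11=d, t+10=d, i+11=t, t+10=d, c+11=n, h+10=r.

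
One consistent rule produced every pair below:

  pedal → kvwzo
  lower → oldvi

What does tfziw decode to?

guard

This is the alphabet-reversal cipher (Atbash): a becomes z, b becomes y, etc.
Decoding tfziw: t↔g, f↔u, z↔a, i↔r, w↔d.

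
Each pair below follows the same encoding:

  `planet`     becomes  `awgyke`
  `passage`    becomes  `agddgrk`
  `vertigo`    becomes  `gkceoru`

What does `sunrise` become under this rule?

daycodk

The shift depends on letter class: consonant p→a is +11, but vowel a→g is +6. Vowels shift forward by 6 and consonants shift forward by 11.
For sunrise: s(cons)+11=d, u(vowel)+6=a, n(cons)+11=y, r(cons)+11=c, i(vowel)+6=o, s(cons)+11=d, e(vowel)+6=k.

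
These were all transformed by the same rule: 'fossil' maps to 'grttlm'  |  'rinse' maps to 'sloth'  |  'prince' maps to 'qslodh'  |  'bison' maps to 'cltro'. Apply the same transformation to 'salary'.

tdmdsz

The rule splits by letter class: vowels +3, consonants +1.
For salary: s(cons)+1=t, a(vowel)+3=d, l(cons)+1=m, a(vowel)+3=d, r(cons)+1=s, y(cons)+1=z.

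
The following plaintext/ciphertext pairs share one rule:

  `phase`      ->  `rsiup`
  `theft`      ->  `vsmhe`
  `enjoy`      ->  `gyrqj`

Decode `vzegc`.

tower

Shifts by position in phase: pos 0: p→r (+2), pos 1: h→s (+11), pos 2: a→i (+8), pos 3: s→u (+2), pos 4: e→p (+11) — repeating every 3. It's a Vigenère-style cipher with numeric key [2,11,8]: position i shifts by key[i mod 3].
Undoing it on vzegc: v−2=t, z−11=o, e−8=w, g−2=e, c−11=r.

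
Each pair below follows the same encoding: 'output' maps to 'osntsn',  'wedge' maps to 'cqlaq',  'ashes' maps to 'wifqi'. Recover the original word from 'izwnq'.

slate

o(14)→o(14) and u(20)→s(18) fit y≡5x+22 (mod 26); the inverse of 5 mod 26 is 21. Treating letters as 0–25, the rule is x ↦ 5x + 22 (mod 26).
Undoing it on izwnq: i(8)→21·(8−22)≡18=s; z(25)→21·(25−22)≡11=l; w(22)→21·(22−22)≡0=a; n(13)→21·(13−22)≡19=t; q(16)→21·(16−22)≡4=e (all mod 26).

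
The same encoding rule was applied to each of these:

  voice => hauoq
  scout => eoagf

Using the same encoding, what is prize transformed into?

Compare letters: v→h is +12, o→a is +12, i→u is +12 — a constant shift. This is a Caesar cipher with shift 12.
On prize: p+12=b, r+12=d, i+12=u, z+12=l, e+12=q.

bdulq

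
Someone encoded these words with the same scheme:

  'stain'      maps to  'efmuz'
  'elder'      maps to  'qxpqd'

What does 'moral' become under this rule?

Compare letters: s→e is +12, t→f is +12, a→m is +12 — a constant shift. This is a Caesar cipher with shift 12.
Applying it to moral: m+12=y, o+12=a, r+12=d, a+12=m, l+12=x.

yadmx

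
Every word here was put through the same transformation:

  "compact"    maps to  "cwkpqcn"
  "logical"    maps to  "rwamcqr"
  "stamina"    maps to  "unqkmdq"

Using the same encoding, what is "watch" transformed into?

sqnct

Treating letters as 0–25, the rule is x ↦ 19x + 16 (mod 26).
Applying it to watch: w(22)→19·22+16≡18=s; a(0)→19·0+16≡16=q; t(19)→19·19+16≡13=n; c(2)→19·2+16≡2=c; h(7)→19·7+16≡19=t (all mod 26).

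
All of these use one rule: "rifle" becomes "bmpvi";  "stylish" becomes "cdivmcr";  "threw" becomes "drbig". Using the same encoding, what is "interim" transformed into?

Two shifts are in play — +4 for a/e/i/o/u, +10 for every other letter.
Applying it to interim: i(vowel)+4=m, n(cons)+10=x, t(cons)+10=d, e(vowel)+4=i, r(cons)+10=b, i(vowel)+4=m, m(cons)+10=w.

mxdibmw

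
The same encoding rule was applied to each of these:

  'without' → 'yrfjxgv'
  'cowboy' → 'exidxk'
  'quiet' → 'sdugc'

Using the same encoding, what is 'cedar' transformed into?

Shifts by position in without: pos 0: w→y (+2), pos 1: i→r (+9), pos 2: t→f (+12), pos 3: h→j (+2), pos 4: o→x (+9), pos 5: u→g (+12) — repeating every 3. A repeating key of period 3 is used — shifts +2, +9, +12 over and over.
Applying it to cedar: c+2=e, e+9=n, d+12=p, a+2=c, r+9=a.

enpca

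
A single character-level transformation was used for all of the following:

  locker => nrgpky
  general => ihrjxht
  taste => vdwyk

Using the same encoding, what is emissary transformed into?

In locker: l→n is +2, o→r is +3, c→g is +4, k→p is +5 — the shift increases by 1 each position. Letter i (0-indexed) is shifted by i+2, so successive shifts are 2, 3, 4, ….
On emissary: e+2=g, m+3=p, i+4=m, s+5=x, s+6=y, a+7=h, r+8=z, y+9=h.

gpmxyhzh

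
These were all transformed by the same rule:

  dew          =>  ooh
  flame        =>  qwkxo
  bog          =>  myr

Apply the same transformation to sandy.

dkyoj

The rule splits by letter class: vowels +10, consonants +11.
For sandy: s(cons)+11=d, a(vowel)+10=k, n(cons)+11=y, d(cons)+11=o, y(cons)+11=j.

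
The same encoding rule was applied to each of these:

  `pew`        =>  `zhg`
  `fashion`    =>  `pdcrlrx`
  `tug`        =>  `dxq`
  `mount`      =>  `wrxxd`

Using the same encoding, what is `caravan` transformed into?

The shift depends on letter class: consonant p→z is +10, but vowel e→h is +3. The rule splits by letter class: vowels +3, consonants +10.
On caravan: c(cons)+10=m, a(vowel)+3=d, r(cons)+10=b, a(vowel)+3=d, v(cons)+10=f, a(vowel)+3=d, n(cons)+10=x.

mdbdfdx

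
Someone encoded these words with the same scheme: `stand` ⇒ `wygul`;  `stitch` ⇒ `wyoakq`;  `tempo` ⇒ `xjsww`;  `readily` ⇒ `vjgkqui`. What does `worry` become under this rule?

atxyg

Letter i (0-indexed) is shifted by i+4, so successive shifts are 4, 5, 6, ….
Applying it to worry: w+4=a, o+5=t, r+6=x, r+7=y, y+8=g.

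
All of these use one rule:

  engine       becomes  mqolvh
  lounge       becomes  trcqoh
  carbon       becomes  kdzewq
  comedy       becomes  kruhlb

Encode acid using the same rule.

Shifts by position in engine: pos 0: e→m (+8), pos 1: n→q (+3), pos 2: g→o (+8), pos 3: i→l (+3) — repeating every 2. It's a Vigenère-style cipher with numeric key [8,3]: position i shifts by key[i mod 2].
On acid: a+8=i, c+3=f, i+8=q, d+3=g.

ifqg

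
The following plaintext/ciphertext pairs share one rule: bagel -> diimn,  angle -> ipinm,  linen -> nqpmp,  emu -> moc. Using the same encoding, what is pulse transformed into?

The shift depends on letter class: consonant b→d is +2, but vowel a→i is +8. Two shifts are in play — +8 for a/e/i/o/u, +2 for every other letter.
For pulse: p(cons)+2=r, u(vowel)+8=c, l(cons)+2=n, s(cons)+2=u, e(vowel)+8=m.

rcnum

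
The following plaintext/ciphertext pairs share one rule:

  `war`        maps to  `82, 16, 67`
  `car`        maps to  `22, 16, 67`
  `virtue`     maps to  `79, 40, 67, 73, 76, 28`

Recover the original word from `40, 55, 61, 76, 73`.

The formula is n = 3×(alphabet index, a=1) + 13.
Undoing it on 40, 55, 61, 76, 73: 40→(40−13)÷3=9=i, 55→(55−13)÷3=14=n, 61→(61−13)÷3=16=p, 76→(76−13)÷3=21=u, 73→(73−13)÷3=20=t.

input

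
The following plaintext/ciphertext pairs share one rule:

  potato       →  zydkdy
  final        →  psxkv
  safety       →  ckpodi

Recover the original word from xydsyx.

notion

Compare letters: p→z is +10, o→y is +10, t→d is +10 — a constant shift. It's a constant shift of +10 (ROT10).
Undoing it on xydsyx: x−10=n, y−10=o, d−10=t, s−10=i, y−10=o, x−10=n.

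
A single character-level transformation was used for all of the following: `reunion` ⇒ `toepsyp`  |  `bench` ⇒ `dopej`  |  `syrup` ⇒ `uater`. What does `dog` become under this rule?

The rule splits by letter class: vowels +10, consonants +2.
Applying it to dog: d(cons)+2=f, o(vowel)+10=y, g(cons)+2=i.

fyi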